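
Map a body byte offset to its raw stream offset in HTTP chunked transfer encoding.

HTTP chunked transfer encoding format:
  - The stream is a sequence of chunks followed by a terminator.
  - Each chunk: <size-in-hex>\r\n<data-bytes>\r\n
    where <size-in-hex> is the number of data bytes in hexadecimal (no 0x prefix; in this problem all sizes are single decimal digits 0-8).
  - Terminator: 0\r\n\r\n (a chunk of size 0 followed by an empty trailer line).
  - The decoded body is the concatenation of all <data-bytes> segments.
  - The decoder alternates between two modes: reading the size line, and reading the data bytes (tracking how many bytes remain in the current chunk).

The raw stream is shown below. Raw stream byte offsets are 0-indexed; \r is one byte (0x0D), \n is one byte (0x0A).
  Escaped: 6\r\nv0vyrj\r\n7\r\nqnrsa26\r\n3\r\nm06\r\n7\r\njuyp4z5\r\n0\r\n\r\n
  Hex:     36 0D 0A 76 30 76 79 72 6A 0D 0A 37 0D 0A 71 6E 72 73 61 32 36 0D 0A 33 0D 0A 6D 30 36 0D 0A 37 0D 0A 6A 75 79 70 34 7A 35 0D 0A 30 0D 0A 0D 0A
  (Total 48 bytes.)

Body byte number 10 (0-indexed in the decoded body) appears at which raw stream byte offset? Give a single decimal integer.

Answer: 18

Derivation:
Chunk 1: stream[0..1]='6' size=0x6=6, data at stream[3..9]='v0vyrj' -> body[0..6], body so far='v0vyrj'
Chunk 2: stream[11..12]='7' size=0x7=7, data at stream[14..21]='qnrsa26' -> body[6..13], body so far='v0vyrjqnrsa26'
Chunk 3: stream[23..24]='3' size=0x3=3, data at stream[26..29]='m06' -> body[13..16], body so far='v0vyrjqnrsa26m06'
Chunk 4: stream[31..32]='7' size=0x7=7, data at stream[34..41]='juyp4z5' -> body[16..23], body so far='v0vyrjqnrsa26m06juyp4z5'
Chunk 5: stream[43..44]='0' size=0 (terminator). Final body='v0vyrjqnrsa26m06juyp4z5' (23 bytes)
Body byte 10 at stream offset 18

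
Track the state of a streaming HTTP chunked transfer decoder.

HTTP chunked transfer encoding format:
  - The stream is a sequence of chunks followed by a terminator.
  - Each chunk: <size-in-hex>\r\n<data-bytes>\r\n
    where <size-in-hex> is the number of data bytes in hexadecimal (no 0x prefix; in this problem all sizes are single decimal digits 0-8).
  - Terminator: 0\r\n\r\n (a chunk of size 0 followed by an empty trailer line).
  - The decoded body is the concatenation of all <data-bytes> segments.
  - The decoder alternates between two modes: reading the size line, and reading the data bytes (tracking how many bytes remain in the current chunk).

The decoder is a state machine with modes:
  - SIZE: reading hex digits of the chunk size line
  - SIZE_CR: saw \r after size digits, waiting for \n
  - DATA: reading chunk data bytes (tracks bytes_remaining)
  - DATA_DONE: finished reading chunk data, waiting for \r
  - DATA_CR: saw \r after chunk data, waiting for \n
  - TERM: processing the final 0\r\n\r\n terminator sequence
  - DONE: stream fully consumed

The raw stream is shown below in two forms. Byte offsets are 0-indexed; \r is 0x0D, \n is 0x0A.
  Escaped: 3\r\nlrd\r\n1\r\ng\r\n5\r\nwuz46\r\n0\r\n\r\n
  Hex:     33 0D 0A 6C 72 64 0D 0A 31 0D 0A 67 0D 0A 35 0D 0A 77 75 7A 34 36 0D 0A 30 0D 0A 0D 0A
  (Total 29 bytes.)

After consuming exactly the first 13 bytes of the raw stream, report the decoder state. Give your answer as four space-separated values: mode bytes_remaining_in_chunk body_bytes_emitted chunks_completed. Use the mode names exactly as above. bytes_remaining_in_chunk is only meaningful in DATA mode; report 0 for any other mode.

Answer: DATA_CR 0 4 1

Derivation:
Byte 0 = '3': mode=SIZE remaining=0 emitted=0 chunks_done=0
Byte 1 = 0x0D: mode=SIZE_CR remaining=0 emitted=0 chunks_done=0
Byte 2 = 0x0A: mode=DATA remaining=3 emitted=0 chunks_done=0
Byte 3 = 'l': mode=DATA remaining=2 emitted=1 chunks_done=0
Byte 4 = 'r': mode=DATA remaining=1 emitted=2 chunks_done=0
Byte 5 = 'd': mode=DATA_DONE remaining=0 emitted=3 chunks_done=0
Byte 6 = 0x0D: mode=DATA_CR remaining=0 emitted=3 chunks_done=0
Byte 7 = 0x0A: mode=SIZE remaining=0 emitted=3 chunks_done=1
Byte 8 = '1': mode=SIZE remaining=0 emitted=3 chunks_done=1
Byte 9 = 0x0D: mode=SIZE_CR remaining=0 emitted=3 chunks_done=1
Byte 10 = 0x0A: mode=DATA remaining=1 emitted=3 chunks_done=1
Byte 11 = 'g': mode=DATA_DONE remaining=0 emitted=4 chunks_done=1
Byte 12 = 0x0D: mode=DATA_CR remaining=0 emitted=4 chunks_done=1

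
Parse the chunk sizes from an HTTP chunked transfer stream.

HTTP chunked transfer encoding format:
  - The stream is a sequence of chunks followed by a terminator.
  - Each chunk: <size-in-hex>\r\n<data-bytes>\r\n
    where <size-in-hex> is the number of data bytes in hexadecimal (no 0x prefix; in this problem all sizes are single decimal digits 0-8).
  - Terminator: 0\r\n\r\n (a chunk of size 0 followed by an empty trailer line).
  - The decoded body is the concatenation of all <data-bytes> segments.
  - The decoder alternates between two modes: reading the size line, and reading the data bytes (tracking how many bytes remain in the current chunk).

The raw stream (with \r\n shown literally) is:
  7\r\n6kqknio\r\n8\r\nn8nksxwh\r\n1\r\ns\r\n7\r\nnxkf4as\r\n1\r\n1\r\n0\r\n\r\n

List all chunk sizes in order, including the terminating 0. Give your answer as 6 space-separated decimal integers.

Answer: 7 8 1 7 1 0

Derivation:
Chunk 1: stream[0..1]='7' size=0x7=7, data at stream[3..10]='6kqknio' -> body[0..7], body so far='6kqknio'
Chunk 2: stream[12..13]='8' size=0x8=8, data at stream[15..23]='n8nksxwh' -> body[7..15], body so far='6kqknion8nksxwh'
Chunk 3: stream[25..26]='1' size=0x1=1, data at stream[28..29]='s' -> body[15..16], body so far='6kqknion8nksxwhs'
Chunk 4: stream[31..32]='7' size=0x7=7, data at stream[34..41]='nxkf4as' -> body[16..23], body so far='6kqknion8nksxwhsnxkf4as'
Chunk 5: stream[43..44]='1' size=0x1=1, data at stream[46..47]='1' -> body[23..24], body so far='6kqknion8nksxwhsnxkf4as1'
Chunk 6: stream[49..50]='0' size=0 (terminator). Final body='6kqknion8nksxwhsnxkf4as1' (24 bytes)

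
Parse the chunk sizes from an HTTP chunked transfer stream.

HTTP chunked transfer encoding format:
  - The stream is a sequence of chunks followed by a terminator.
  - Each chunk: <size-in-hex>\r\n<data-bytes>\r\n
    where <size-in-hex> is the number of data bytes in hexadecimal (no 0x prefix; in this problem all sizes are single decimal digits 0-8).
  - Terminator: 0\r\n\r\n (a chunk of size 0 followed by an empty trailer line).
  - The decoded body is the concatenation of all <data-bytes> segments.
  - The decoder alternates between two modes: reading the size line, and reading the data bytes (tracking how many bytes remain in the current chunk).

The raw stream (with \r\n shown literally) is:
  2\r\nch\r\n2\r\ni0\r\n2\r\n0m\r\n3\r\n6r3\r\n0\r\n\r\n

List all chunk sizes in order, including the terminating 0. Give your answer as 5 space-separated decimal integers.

Answer: 2 2 2 3 0

Derivation:
Chunk 1: stream[0..1]='2' size=0x2=2, data at stream[3..5]='ch' -> body[0..2], body so far='ch'
Chunk 2: stream[7..8]='2' size=0x2=2, data at stream[10..12]='i0' -> body[2..4], body so far='chi0'
Chunk 3: stream[14..15]='2' size=0x2=2, data at stream[17..19]='0m' -> body[4..6], body so far='chi00m'
Chunk 4: stream[21..22]='3' size=0x3=3, data at stream[24..27]='6r3' -> body[6..9], body so far='chi00m6r3'
Chunk 5: stream[29..30]='0' size=0 (terminator). Final body='chi00m6r3' (9 bytes)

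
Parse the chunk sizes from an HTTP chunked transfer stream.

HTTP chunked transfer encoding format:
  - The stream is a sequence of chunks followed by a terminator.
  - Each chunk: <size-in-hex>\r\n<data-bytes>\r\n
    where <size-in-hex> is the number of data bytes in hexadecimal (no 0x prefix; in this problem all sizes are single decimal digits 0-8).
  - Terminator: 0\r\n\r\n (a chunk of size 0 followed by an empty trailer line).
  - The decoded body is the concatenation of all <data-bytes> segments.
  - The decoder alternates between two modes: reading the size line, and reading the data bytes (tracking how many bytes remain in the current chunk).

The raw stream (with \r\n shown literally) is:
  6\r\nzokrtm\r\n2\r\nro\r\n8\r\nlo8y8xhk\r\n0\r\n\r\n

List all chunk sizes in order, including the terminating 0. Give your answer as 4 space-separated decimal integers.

Chunk 1: stream[0..1]='6' size=0x6=6, data at stream[3..9]='zokrtm' -> body[0..6], body so far='zokrtm'
Chunk 2: stream[11..12]='2' size=0x2=2, data at stream[14..16]='ro' -> body[6..8], body so far='zokrtmro'
Chunk 3: stream[18..19]='8' size=0x8=8, data at stream[21..29]='lo8y8xhk' -> body[8..16], body so far='zokrtmrolo8y8xhk'
Chunk 4: stream[31..32]='0' size=0 (terminator). Final body='zokrtmrolo8y8xhk' (16 bytes)

Answer: 6 2 8 0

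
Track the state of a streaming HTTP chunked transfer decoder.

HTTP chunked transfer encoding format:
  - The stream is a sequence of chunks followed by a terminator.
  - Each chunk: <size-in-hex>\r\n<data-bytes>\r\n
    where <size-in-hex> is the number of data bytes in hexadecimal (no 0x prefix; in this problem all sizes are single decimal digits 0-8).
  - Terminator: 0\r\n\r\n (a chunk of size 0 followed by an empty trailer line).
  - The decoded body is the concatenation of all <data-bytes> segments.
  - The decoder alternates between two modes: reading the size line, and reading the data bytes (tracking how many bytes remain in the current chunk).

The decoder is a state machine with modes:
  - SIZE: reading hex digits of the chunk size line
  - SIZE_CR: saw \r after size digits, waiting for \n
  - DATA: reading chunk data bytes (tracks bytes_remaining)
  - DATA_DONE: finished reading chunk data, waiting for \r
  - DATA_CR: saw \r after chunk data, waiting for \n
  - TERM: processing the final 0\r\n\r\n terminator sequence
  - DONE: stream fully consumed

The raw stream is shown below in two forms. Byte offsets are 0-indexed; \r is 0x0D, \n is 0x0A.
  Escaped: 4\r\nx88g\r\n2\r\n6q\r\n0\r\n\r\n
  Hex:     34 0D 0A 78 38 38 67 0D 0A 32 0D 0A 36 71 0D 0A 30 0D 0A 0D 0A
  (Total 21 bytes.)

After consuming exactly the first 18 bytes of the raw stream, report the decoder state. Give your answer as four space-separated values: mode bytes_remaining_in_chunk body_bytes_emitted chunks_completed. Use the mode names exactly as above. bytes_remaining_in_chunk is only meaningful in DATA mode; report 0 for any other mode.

Answer: SIZE_CR 0 6 2

Derivation:
Byte 0 = '4': mode=SIZE remaining=0 emitted=0 chunks_done=0
Byte 1 = 0x0D: mode=SIZE_CR remaining=0 emitted=0 chunks_done=0
Byte 2 = 0x0A: mode=DATA remaining=4 emitted=0 chunks_done=0
Byte 3 = 'x': mode=DATA remaining=3 emitted=1 chunks_done=0
Byte 4 = '8': mode=DATA remaining=2 emitted=2 chunks_done=0
Byte 5 = '8': mode=DATA remaining=1 emitted=3 chunks_done=0
Byte 6 = 'g': mode=DATA_DONE remaining=0 emitted=4 chunks_done=0
Byte 7 = 0x0D: mode=DATA_CR remaining=0 emitted=4 chunks_done=0
Byte 8 = 0x0A: mode=SIZE remaining=0 emitted=4 chunks_done=1
Byte 9 = '2': mode=SIZE remaining=0 emitted=4 chunks_done=1
Byte 10 = 0x0D: mode=SIZE_CR remaining=0 emitted=4 chunks_done=1
Byte 11 = 0x0A: mode=DATA remaining=2 emitted=4 chunks_done=1
Byte 12 = '6': mode=DATA remaining=1 emitted=5 chunks_done=1
Byte 13 = 'q': mode=DATA_DONE remaining=0 emitted=6 chunks_done=1
Byte 14 = 0x0D: mode=DATA_CR remaining=0 emitted=6 chunks_done=1
Byte 15 = 0x0A: mode=SIZE remaining=0 emitted=6 chunks_done=2
Byte 16 = '0': mode=SIZE remaining=0 emitted=6 chunks_done=2
Byte 17 = 0x0D: mode=SIZE_CR remaining=0 emitted=6 chunks_done=2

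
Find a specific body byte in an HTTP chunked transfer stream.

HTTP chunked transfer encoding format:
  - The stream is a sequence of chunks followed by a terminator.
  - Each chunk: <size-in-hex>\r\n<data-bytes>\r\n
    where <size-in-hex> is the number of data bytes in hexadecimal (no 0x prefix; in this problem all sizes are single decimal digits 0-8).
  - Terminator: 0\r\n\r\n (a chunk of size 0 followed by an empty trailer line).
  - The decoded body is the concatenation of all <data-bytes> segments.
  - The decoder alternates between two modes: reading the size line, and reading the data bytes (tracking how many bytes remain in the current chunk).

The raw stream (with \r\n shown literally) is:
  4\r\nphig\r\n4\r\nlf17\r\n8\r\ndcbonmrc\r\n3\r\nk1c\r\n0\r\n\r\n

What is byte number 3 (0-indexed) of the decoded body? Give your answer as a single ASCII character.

Chunk 1: stream[0..1]='4' size=0x4=4, data at stream[3..7]='phig' -> body[0..4], body so far='phig'
Chunk 2: stream[9..10]='4' size=0x4=4, data at stream[12..16]='lf17' -> body[4..8], body so far='phiglf17'
Chunk 3: stream[18..19]='8' size=0x8=8, data at stream[21..29]='dcbonmrc' -> body[8..16], body so far='phiglf17dcbonmrc'
Chunk 4: stream[31..32]='3' size=0x3=3, data at stream[34..37]='k1c' -> body[16..19], body so far='phiglf17dcbonmrck1c'
Chunk 5: stream[39..40]='0' size=0 (terminator). Final body='phiglf17dcbonmrck1c' (19 bytes)
Body byte 3 = 'g'

Answer: g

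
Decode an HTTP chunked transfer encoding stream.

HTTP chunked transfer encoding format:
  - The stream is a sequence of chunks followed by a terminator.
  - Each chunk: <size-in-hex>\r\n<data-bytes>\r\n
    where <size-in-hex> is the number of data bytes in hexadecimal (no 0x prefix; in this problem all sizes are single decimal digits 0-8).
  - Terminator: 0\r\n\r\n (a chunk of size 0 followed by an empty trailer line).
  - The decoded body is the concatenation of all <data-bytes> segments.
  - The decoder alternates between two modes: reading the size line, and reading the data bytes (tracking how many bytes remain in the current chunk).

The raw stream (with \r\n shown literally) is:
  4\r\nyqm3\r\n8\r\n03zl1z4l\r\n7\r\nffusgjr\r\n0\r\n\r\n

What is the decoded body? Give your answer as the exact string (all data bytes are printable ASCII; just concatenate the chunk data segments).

Answer: yqm303zl1z4lffusgjr

Derivation:
Chunk 1: stream[0..1]='4' size=0x4=4, data at stream[3..7]='yqm3' -> body[0..4], body so far='yqm3'
Chunk 2: stream[9..10]='8' size=0x8=8, data at stream[12..20]='03zl1z4l' -> body[4..12], body so far='yqm303zl1z4l'
Chunk 3: stream[22..23]='7' size=0x7=7, data at stream[25..32]='ffusgjr' -> body[12..19], body so far='yqm303zl1z4lffusgjr'
Chunk 4: stream[34..35]='0' size=0 (terminator). Final body='yqm303zl1z4lffusgjr' (19 bytes)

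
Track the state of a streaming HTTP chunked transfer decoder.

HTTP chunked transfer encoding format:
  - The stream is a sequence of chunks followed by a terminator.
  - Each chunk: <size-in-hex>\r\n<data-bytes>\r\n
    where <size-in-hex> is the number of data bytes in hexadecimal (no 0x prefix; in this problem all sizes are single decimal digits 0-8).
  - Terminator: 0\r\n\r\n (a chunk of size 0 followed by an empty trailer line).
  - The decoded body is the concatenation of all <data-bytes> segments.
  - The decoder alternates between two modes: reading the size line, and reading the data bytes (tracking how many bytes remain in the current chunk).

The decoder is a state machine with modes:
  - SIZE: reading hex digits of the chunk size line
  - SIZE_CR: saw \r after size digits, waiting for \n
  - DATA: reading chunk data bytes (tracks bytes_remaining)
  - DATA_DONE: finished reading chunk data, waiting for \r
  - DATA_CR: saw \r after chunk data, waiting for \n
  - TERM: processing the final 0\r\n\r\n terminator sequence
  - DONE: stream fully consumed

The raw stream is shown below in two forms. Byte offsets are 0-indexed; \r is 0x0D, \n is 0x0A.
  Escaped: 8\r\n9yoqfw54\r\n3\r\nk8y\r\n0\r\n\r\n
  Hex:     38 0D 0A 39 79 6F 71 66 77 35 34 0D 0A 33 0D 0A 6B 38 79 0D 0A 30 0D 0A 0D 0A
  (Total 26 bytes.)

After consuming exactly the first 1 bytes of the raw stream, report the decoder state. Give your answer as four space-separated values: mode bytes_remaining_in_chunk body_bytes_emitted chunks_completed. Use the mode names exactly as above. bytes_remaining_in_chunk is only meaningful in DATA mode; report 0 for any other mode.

Byte 0 = '8': mode=SIZE remaining=0 emitted=0 chunks_done=0

Answer: SIZE 0 0 0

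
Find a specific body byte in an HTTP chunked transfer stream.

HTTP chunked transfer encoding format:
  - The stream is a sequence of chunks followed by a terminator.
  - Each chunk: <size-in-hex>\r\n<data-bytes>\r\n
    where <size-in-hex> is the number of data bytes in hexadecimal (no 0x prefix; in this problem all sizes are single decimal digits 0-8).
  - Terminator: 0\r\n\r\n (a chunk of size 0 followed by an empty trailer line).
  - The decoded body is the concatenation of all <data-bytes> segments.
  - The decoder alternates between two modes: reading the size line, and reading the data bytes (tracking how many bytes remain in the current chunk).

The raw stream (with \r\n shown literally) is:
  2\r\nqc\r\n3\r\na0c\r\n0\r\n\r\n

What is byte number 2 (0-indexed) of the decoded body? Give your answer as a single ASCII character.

Answer: a

Derivation:
Chunk 1: stream[0..1]='2' size=0x2=2, data at stream[3..5]='qc' -> body[0..2], body so far='qc'
Chunk 2: stream[7..8]='3' size=0x3=3, data at stream[10..13]='a0c' -> body[2..5], body so far='qca0c'
Chunk 3: stream[15..16]='0' size=0 (terminator). Final body='qca0c' (5 bytes)
Body byte 2 = 'a'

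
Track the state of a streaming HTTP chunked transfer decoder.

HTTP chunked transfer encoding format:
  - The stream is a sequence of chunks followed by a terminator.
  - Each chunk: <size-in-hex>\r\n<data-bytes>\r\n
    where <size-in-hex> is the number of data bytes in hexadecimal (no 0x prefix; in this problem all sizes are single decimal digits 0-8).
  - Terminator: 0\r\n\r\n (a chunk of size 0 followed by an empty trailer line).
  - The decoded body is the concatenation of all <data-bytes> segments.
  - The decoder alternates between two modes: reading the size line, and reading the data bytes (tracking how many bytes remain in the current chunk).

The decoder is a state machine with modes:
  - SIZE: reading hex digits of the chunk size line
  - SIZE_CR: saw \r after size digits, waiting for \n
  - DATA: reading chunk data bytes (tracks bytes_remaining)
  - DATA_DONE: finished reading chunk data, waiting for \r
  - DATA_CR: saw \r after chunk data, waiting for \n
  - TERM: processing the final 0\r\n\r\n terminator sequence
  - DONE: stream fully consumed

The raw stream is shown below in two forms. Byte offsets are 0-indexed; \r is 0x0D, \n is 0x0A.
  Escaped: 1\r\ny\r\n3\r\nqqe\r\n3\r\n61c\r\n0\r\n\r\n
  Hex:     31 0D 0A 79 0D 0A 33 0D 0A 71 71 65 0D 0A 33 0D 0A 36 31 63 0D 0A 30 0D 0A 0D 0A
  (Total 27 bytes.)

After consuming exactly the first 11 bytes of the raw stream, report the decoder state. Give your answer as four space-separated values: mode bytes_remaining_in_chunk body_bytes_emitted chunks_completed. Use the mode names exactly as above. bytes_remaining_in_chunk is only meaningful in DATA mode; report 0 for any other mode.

Answer: DATA 1 3 1

Derivation:
Byte 0 = '1': mode=SIZE remaining=0 emitted=0 chunks_done=0
Byte 1 = 0x0D: mode=SIZE_CR remaining=0 emitted=0 chunks_done=0
Byte 2 = 0x0A: mode=DATA remaining=1 emitted=0 chunks_done=0
Byte 3 = 'y': mode=DATA_DONE remaining=0 emitted=1 chunks_done=0
Byte 4 = 0x0D: mode=DATA_CR remaining=0 emitted=1 chunks_done=0
Byte 5 = 0x0A: mode=SIZE remaining=0 emitted=1 chunks_done=1
Byte 6 = '3': mode=SIZE remaining=0 emitted=1 chunks_done=1
Byte 7 = 0x0D: mode=SIZE_CR remaining=0 emitted=1 chunks_done=1
Byte 8 = 0x0A: mode=DATA remaining=3 emitted=1 chunks_done=1
Byte 9 = 'q': mode=DATA remaining=2 emitted=2 chunks_done=1
Byte 10 = 'q': mode=DATA remaining=1 emitted=3 chunks_done=1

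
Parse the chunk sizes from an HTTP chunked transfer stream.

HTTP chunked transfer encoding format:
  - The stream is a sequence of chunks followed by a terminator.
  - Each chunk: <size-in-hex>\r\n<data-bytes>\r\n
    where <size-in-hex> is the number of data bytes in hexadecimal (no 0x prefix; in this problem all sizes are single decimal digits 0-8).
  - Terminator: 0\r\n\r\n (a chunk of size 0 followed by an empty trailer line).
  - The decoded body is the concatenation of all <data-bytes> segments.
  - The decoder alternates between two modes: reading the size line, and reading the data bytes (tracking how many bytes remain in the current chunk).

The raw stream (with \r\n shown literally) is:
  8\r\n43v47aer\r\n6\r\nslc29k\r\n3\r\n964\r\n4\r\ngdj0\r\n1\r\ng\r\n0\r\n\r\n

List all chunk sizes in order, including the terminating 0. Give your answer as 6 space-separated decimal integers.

Answer: 8 6 3 4 1 0

Derivation:
Chunk 1: stream[0..1]='8' size=0x8=8, data at stream[3..11]='43v47aer' -> body[0..8], body so far='43v47aer'
Chunk 2: stream[13..14]='6' size=0x6=6, data at stream[16..22]='slc29k' -> body[8..14], body so far='43v47aerslc29k'
Chunk 3: stream[24..25]='3' size=0x3=3, data at stream[27..30]='964' -> body[14..17], body so far='43v47aerslc29k964'
Chunk 4: stream[32..33]='4' size=0x4=4, data at stream[35..39]='gdj0' -> body[17..21], body so far='43v47aerslc29k964gdj0'
Chunk 5: stream[41..42]='1' size=0x1=1, data at stream[44..45]='g' -> body[21..22], body so far='43v47aerslc29k964gdj0g'
Chunk 6: stream[47..48]='0' size=0 (terminator). Final body='43v47aerslc29k964gdj0g' (22 bytes)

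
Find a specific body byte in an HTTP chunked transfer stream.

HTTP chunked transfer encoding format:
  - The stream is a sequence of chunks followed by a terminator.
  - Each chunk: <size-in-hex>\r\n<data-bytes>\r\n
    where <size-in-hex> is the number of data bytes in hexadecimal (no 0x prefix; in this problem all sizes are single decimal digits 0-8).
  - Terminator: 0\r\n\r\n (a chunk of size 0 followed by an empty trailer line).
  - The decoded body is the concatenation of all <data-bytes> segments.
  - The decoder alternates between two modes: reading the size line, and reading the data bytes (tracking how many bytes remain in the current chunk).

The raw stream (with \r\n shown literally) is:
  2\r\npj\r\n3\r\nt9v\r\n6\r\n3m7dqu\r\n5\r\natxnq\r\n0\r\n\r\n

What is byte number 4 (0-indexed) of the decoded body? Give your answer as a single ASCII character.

Answer: v

Derivation:
Chunk 1: stream[0..1]='2' size=0x2=2, data at stream[3..5]='pj' -> body[0..2], body so far='pj'
Chunk 2: stream[7..8]='3' size=0x3=3, data at stream[10..13]='t9v' -> body[2..5], body so far='pjt9v'
Chunk 3: stream[15..16]='6' size=0x6=6, data at stream[18..24]='3m7dqu' -> body[5..11], body so far='pjt9v3m7dqu'
Chunk 4: stream[26..27]='5' size=0x5=5, data at stream[29..34]='atxnq' -> body[11..16], body so far='pjt9v3m7dquatxnq'
Chunk 5: stream[36..37]='0' size=0 (terminator). Final body='pjt9v3m7dquatxnq' (16 bytes)
Body byte 4 = 'v'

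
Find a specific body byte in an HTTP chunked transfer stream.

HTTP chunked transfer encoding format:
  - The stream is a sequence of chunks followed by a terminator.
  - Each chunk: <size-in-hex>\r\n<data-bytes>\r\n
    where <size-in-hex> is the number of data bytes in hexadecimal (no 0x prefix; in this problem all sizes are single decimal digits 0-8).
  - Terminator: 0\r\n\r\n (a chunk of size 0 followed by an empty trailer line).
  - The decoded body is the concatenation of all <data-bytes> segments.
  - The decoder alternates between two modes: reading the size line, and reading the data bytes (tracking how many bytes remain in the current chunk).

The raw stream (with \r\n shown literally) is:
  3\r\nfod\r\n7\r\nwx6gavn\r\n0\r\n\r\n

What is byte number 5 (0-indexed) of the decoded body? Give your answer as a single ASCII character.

Answer: 6

Derivation:
Chunk 1: stream[0..1]='3' size=0x3=3, data at stream[3..6]='fod' -> body[0..3], body so far='fod'
Chunk 2: stream[8..9]='7' size=0x7=7, data at stream[11..18]='wx6gavn' -> body[3..10], body so far='fodwx6gavn'
Chunk 3: stream[20..21]='0' size=0 (terminator). Final body='fodwx6gavn' (10 bytes)
Body byte 5 = '6'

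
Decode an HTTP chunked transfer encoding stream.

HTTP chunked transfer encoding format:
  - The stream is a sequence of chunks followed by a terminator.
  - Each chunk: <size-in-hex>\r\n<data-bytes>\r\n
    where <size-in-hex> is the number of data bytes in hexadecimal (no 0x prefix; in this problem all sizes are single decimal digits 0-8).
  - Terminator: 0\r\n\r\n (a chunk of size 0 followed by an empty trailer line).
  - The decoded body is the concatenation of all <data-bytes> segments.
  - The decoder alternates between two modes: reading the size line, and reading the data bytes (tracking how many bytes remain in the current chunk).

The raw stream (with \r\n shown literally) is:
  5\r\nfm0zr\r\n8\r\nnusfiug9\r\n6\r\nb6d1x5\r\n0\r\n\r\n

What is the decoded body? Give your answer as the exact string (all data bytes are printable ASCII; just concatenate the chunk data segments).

Chunk 1: stream[0..1]='5' size=0x5=5, data at stream[3..8]='fm0zr' -> body[0..5], body so far='fm0zr'
Chunk 2: stream[10..11]='8' size=0x8=8, data at stream[13..21]='nusfiug9' -> body[5..13], body so far='fm0zrnusfiug9'
Chunk 3: stream[23..24]='6' size=0x6=6, data at stream[26..32]='b6d1x5' -> body[13..19], body so far='fm0zrnusfiug9b6d1x5'
Chunk 4: stream[34..35]='0' size=0 (terminator). Final body='fm0zrnusfiug9b6d1x5' (19 bytes)

Answer: fm0zrnusfiug9b6d1x5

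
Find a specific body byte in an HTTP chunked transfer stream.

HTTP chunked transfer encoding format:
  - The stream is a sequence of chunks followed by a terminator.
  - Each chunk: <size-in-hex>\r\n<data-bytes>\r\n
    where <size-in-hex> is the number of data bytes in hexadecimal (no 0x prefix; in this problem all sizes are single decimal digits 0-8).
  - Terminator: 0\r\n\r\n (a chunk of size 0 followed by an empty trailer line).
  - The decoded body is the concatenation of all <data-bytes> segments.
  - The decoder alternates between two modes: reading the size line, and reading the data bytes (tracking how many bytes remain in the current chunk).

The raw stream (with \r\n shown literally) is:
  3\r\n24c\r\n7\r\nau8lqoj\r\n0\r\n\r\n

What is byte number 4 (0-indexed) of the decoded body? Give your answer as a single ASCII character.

Answer: u

Derivation:
Chunk 1: stream[0..1]='3' size=0x3=3, data at stream[3..6]='24c' -> body[0..3], body so far='24c'
Chunk 2: stream[8..9]='7' size=0x7=7, data at stream[11..18]='au8lqoj' -> body[3..10], body so far='24cau8lqoj'
Chunk 3: stream[20..21]='0' size=0 (terminator). Final body='24cau8lqoj' (10 bytes)
Body byte 4 = 'u'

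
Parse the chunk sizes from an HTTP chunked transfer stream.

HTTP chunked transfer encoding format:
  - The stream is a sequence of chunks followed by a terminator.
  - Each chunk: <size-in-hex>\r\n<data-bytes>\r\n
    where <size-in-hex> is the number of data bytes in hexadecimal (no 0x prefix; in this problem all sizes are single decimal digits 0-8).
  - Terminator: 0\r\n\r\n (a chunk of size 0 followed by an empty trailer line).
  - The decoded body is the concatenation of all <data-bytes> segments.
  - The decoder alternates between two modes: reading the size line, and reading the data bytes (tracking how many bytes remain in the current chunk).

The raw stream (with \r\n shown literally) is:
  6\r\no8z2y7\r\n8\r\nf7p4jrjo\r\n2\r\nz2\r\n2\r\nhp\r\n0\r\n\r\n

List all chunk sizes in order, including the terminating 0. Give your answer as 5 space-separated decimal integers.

Answer: 6 8 2 2 0

Derivation:
Chunk 1: stream[0..1]='6' size=0x6=6, data at stream[3..9]='o8z2y7' -> body[0..6], body so far='o8z2y7'
Chunk 2: stream[11..12]='8' size=0x8=8, data at stream[14..22]='f7p4jrjo' -> body[6..14], body so far='o8z2y7f7p4jrjo'
Chunk 3: stream[24..25]='2' size=0x2=2, data at stream[27..29]='z2' -> body[14..16], body so far='o8z2y7f7p4jrjoz2'
Chunk 4: stream[31..32]='2' size=0x2=2, data at stream[34..36]='hp' -> body[16..18], body so far='o8z2y7f7p4jrjoz2hp'
Chunk 5: stream[38..39]='0' size=0 (terminator). Final body='o8z2y7f7p4jrjoz2hp' (18 bytes)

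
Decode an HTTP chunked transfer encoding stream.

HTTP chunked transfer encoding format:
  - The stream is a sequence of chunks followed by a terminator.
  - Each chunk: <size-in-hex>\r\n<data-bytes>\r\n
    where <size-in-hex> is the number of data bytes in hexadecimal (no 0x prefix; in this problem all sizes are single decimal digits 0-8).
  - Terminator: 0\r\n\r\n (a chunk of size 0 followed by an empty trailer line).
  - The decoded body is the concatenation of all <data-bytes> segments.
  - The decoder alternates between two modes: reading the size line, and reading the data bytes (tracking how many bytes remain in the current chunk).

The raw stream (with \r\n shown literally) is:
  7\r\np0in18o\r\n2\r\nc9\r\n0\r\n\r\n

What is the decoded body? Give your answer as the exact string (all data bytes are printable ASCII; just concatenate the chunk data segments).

Chunk 1: stream[0..1]='7' size=0x7=7, data at stream[3..10]='p0in18o' -> body[0..7], body so far='p0in18o'
Chunk 2: stream[12..13]='2' size=0x2=2, data at stream[15..17]='c9' -> body[7..9], body so far='p0in18oc9'
Chunk 3: stream[19..20]='0' size=0 (terminator). Final body='p0in18oc9' (9 bytes)

Answer: p0in18oc9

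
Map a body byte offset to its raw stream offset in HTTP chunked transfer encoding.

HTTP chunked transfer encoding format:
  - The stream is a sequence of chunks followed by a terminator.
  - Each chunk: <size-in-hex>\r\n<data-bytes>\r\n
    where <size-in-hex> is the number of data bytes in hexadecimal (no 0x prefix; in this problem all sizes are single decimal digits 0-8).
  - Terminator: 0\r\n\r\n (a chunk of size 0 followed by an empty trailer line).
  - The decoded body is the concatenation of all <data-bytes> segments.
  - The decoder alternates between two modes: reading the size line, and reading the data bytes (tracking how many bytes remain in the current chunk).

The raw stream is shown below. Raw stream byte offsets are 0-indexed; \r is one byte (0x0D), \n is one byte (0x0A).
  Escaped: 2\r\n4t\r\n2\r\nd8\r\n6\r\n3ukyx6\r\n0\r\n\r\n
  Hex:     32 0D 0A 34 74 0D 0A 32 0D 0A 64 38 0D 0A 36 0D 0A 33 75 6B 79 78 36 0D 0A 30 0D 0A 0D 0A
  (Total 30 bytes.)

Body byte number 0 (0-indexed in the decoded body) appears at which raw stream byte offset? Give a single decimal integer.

Chunk 1: stream[0..1]='2' size=0x2=2, data at stream[3..5]='4t' -> body[0..2], body so far='4t'
Chunk 2: stream[7..8]='2' size=0x2=2, data at stream[10..12]='d8' -> body[2..4], body so far='4td8'
Chunk 3: stream[14..15]='6' size=0x6=6, data at stream[17..23]='3ukyx6' -> body[4..10], body so far='4td83ukyx6'
Chunk 4: stream[25..26]='0' size=0 (terminator). Final body='4td83ukyx6' (10 bytes)
Body byte 0 at stream offset 3

Answer: 3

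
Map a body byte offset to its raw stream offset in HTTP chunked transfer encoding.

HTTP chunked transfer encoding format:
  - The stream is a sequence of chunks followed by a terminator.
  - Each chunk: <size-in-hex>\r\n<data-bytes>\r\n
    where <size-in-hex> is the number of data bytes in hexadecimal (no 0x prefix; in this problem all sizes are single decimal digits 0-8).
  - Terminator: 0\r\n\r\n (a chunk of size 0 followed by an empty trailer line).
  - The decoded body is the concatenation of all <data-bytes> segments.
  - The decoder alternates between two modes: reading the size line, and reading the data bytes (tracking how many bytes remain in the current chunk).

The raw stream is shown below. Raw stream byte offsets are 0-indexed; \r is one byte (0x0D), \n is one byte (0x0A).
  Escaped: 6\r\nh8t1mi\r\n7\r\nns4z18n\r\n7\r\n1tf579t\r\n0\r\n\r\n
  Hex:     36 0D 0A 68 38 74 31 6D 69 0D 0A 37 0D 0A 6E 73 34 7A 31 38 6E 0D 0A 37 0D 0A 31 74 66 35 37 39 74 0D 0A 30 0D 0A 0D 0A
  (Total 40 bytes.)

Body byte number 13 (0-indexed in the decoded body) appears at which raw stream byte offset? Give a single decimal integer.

Answer: 26

Derivation:
Chunk 1: stream[0..1]='6' size=0x6=6, data at stream[3..9]='h8t1mi' -> body[0..6], body so far='h8t1mi'
Chunk 2: stream[11..12]='7' size=0x7=7, data at stream[14..21]='ns4z18n' -> body[6..13], body so far='h8t1mins4z18n'
Chunk 3: stream[23..24]='7' size=0x7=7, data at stream[26..33]='1tf579t' -> body[13..20], body so far='h8t1mins4z18n1tf579t'
Chunk 4: stream[35..36]='0' size=0 (terminator). Final body='h8t1mins4z18n1tf579t' (20 bytes)
Body byte 13 at stream offset 26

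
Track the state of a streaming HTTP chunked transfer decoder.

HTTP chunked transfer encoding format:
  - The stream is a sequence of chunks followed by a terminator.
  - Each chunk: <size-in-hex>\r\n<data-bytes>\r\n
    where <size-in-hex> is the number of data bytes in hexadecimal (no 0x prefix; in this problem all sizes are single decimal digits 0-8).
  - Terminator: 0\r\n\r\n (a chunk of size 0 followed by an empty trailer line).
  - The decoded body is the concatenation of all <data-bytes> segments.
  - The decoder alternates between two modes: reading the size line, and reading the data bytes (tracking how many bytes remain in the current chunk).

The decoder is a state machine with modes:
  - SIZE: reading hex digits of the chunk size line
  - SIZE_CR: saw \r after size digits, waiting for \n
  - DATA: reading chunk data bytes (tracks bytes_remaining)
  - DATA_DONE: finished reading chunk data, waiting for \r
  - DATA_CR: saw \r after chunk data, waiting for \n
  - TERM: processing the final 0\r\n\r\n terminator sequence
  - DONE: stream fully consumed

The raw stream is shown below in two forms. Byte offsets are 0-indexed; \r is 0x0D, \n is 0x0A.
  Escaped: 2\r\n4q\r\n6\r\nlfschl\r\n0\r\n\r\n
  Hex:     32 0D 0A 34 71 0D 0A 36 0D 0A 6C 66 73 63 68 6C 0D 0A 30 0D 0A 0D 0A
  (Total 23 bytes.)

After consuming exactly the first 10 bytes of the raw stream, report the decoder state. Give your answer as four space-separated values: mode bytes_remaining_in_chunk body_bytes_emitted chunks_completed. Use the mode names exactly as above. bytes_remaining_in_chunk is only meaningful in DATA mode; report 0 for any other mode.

Byte 0 = '2': mode=SIZE remaining=0 emitted=0 chunks_done=0
Byte 1 = 0x0D: mode=SIZE_CR remaining=0 emitted=0 chunks_done=0
Byte 2 = 0x0A: mode=DATA remaining=2 emitted=0 chunks_done=0
Byte 3 = '4': mode=DATA remaining=1 emitted=1 chunks_done=0
Byte 4 = 'q': mode=DATA_DONE remaining=0 emitted=2 chunks_done=0
Byte 5 = 0x0D: mode=DATA_CR remaining=0 emitted=2 chunks_done=0
Byte 6 = 0x0A: mode=SIZE remaining=0 emitted=2 chunks_done=1
Byte 7 = '6': mode=SIZE remaining=0 emitted=2 chunks_done=1
Byte 8 = 0x0D: mode=SIZE_CR remaining=0 emitted=2 chunks_done=1
Byte 9 = 0x0A: mode=DATA remaining=6 emitted=2 chunks_done=1

Answer: DATA 6 2 1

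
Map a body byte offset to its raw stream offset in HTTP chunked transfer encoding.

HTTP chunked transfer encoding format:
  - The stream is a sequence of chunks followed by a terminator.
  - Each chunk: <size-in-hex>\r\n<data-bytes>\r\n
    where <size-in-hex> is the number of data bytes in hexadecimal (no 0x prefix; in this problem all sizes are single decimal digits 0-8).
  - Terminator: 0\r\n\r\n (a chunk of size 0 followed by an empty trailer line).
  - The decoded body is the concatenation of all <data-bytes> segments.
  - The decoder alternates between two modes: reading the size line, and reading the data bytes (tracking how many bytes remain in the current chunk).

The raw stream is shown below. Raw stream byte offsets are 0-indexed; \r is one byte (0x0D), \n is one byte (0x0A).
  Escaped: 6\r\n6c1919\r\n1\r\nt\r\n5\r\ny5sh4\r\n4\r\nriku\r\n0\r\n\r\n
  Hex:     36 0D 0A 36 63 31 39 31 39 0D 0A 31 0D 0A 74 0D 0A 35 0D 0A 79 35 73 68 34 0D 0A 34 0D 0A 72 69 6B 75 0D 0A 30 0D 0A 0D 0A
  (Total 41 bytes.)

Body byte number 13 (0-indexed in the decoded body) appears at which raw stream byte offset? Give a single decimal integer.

Chunk 1: stream[0..1]='6' size=0x6=6, data at stream[3..9]='6c1919' -> body[0..6], body so far='6c1919'
Chunk 2: stream[11..12]='1' size=0x1=1, data at stream[14..15]='t' -> body[6..7], body so far='6c1919t'
Chunk 3: stream[17..18]='5' size=0x5=5, data at stream[20..25]='y5sh4' -> body[7..12], body so far='6c1919ty5sh4'
Chunk 4: stream[27..28]='4' size=0x4=4, data at stream[30..34]='riku' -> body[12..16], body so far='6c1919ty5sh4riku'
Chunk 5: stream[36..37]='0' size=0 (terminator). Final body='6c1919ty5sh4riku' (16 bytes)
Body byte 13 at stream offset 31

Answer: 31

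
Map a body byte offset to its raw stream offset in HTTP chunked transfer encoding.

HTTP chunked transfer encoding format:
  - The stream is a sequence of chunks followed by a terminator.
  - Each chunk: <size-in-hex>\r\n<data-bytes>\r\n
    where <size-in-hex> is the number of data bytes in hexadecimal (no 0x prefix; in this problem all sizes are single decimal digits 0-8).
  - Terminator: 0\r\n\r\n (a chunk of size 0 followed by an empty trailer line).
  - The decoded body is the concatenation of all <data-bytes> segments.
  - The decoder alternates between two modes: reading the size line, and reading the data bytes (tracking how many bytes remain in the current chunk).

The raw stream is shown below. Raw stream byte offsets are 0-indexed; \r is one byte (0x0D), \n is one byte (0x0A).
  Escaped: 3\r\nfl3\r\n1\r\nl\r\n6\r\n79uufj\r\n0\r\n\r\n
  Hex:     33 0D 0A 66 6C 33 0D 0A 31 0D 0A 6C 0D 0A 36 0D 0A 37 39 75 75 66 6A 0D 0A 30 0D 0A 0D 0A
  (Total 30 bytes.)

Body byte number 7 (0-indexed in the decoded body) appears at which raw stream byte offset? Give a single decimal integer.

Chunk 1: stream[0..1]='3' size=0x3=3, data at stream[3..6]='fl3' -> body[0..3], body so far='fl3'
Chunk 2: stream[8..9]='1' size=0x1=1, data at stream[11..12]='l' -> body[3..4], body so far='fl3l'
Chunk 3: stream[14..15]='6' size=0x6=6, data at stream[17..23]='79uufj' -> body[4..10], body so far='fl3l79uufj'
Chunk 4: stream[25..26]='0' size=0 (terminator). Final body='fl3l79uufj' (10 bytes)
Body byte 7 at stream offset 20

Answer: 20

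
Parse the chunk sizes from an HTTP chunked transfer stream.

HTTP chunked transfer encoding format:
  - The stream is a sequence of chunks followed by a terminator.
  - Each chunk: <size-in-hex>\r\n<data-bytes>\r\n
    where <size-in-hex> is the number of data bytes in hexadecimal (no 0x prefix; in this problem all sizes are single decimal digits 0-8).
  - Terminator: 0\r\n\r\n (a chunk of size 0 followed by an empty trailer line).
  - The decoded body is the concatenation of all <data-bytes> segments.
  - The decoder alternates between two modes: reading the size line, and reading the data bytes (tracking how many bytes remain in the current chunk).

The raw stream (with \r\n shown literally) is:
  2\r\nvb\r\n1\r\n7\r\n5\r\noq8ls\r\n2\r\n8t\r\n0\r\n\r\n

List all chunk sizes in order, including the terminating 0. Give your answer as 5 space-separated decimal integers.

Chunk 1: stream[0..1]='2' size=0x2=2, data at stream[3..5]='vb' -> body[0..2], body so far='vb'
Chunk 2: stream[7..8]='1' size=0x1=1, data at stream[10..11]='7' -> body[2..3], body so far='vb7'
Chunk 3: stream[13..14]='5' size=0x5=5, data at stream[16..21]='oq8ls' -> body[3..8], body so far='vb7oq8ls'
Chunk 4: stream[23..24]='2' size=0x2=2, data at stream[26..28]='8t' -> body[8..10], body so far='vb7oq8ls8t'
Chunk 5: stream[30..31]='0' size=0 (terminator). Final body='vb7oq8ls8t' (10 bytes)

Answer: 2 1 5 2 0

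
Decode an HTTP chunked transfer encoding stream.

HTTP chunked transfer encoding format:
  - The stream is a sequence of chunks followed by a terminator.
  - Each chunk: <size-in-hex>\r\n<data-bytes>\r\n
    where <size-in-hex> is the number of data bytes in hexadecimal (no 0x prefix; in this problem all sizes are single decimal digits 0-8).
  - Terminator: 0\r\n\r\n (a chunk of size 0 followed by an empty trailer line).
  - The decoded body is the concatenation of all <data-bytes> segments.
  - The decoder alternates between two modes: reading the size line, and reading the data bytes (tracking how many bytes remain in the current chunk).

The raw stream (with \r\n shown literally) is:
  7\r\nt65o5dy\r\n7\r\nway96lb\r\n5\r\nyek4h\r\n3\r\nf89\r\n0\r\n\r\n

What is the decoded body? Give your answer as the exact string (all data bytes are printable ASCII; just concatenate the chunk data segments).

Answer: t65o5dyway96lbyek4hf89

Derivation:
Chunk 1: stream[0..1]='7' size=0x7=7, data at stream[3..10]='t65o5dy' -> body[0..7], body so far='t65o5dy'
Chunk 2: stream[12..13]='7' size=0x7=7, data at stream[15..22]='way96lb' -> body[7..14], body so far='t65o5dyway96lb'
Chunk 3: stream[24..25]='5' size=0x5=5, data at stream[27..32]='yek4h' -> body[14..19], body so far='t65o5dyway96lbyek4h'
Chunk 4: stream[34..35]='3' size=0x3=3, data at stream[37..40]='f89' -> body[19..22], body so far='t65o5dyway96lbyek4hf89'
Chunk 5: stream[42..43]='0' size=0 (terminator). Final body='t65o5dyway96lbyek4hf89' (22 bytes)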